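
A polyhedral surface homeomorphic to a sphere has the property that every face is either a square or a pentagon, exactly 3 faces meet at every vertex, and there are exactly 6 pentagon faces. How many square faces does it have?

Let x be the number of squares; then F = 6 + x.
Edge–face incidences: 2E = 5·6 + 4·x = 30 + 4x.
Every vertex has degree 3, so 3V = 2E.
Euler: V − E + F = 2 ⇒ (2E)/3 − E + (6 + x) = 2.
Multiply by 6: 2·(2E) − 3·(2E) + 6·(6 + x) = 12, i.e. 36 + 6x − (30 + 4x) = 12.
Collecting terms: 2x + 6 = 12, so 2x = 6, so x = 3.
Then 2E = 30 + 4·3 = 42, so E = 21, V = 2E/3 = 14, F = 6 + 3 = 9.

3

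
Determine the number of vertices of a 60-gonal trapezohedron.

122

The n-trapezohedron (dual of the n-antiprism) has V = 2·60 + 2 = 122, E = 4·60 = 240, F = 2·60 = 120.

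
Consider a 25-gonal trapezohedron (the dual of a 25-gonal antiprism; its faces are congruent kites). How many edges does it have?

100

The n-trapezohedron (dual of the n-antiprism) has V = 2·25 + 2 = 52, E = 4·25 = 100, F = 2·25 = 50.
Check: V − E + F = 52 − 100 + 50 = 2.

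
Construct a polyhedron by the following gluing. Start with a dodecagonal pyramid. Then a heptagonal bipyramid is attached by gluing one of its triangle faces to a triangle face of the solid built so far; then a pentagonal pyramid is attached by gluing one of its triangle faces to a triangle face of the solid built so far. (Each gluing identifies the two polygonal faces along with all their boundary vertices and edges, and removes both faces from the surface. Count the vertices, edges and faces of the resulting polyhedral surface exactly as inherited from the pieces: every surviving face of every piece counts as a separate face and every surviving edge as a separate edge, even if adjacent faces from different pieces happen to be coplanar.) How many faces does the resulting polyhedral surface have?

29

A dodecagonal pyramid: V=13, E=24, F=13.
Attach a heptagonal bipyramid (V=9, E=21, F=14) along a 3-gon: merge 3 vertices and 3 edges, delete both glued faces → V=19, E=42, F=25.
Attach a pentagonal pyramid (V=6, E=10, F=6) along a 3-gon: merge 3 vertices and 3 edges, delete both glued faces → V=22, E=49, F=29.
Check: V − E + F = 22 − 49 + 29 = 2.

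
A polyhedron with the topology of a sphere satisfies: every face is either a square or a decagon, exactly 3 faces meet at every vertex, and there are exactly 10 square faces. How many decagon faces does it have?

2

Let x be the number of decagons; then F = 10 + x.
Edge–face incidences: 2E = 4·10 + 10·x = 40 + 10x.
Every vertex has degree 3, so 3V = 2E.
Euler: V − E + F = 2 ⇒ (2E)/3 − E + (10 + x) = 2.
Multiply by 6: 2·(2E) − 3·(2E) + 6·(10 + x) = 12, i.e. 60 + 6x − (40 + 10x) = 12.
Collecting terms: −4x + 20 = 12, so −4x = −8, so x = 2.
Then 2E = 40 + 10·2 = 60, so E = 30, V = 2E/3 = 20, F = 10 + 2 = 12.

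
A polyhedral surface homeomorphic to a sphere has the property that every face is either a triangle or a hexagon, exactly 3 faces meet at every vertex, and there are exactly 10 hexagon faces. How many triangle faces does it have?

Let x be the number of triangles; then F = 10 + x.
Edge–face incidences: 2E = 6·10 + 3·x = 60 + 3x.
Every vertex has degree 3, so 3V = 2E.
Euler: V − E + F = 2 ⇒ (2E)/3 − E + (10 + x) = 2.
Multiply by 6: 2·(2E) − 3·(2E) + 6·(10 + x) = 12, i.e. 60 + 6x − (60 + 3x) = 12.
Collecting terms: 3x = 12, so x = 4.
Then 2E = 60 + 3·4 = 72, so E = 36, V = 2E/3 = 24, F = 10 + 4 = 14.

4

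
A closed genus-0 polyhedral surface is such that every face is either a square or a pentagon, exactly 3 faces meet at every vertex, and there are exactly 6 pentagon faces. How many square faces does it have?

3

Let x be the number of squares; then F = 6 + x.
Edge–face incidences: 2E = 5·6 + 4·x = 30 + 4x.
Every vertex has degree 3, so 3V = 2E.
Euler: V − E + F = 2 ⇒ (2E)/3 − E + (6 + x) = 2.
Multiply by 6: 2·(2E) − 3·(2E) + 6·(6 + x) = 12, i.e. 36 + 6x − (30 + 4x) = 12.
Collecting terms: 2x + 6 = 12, so 2x = 6, so x = 3.
Then 2E = 30 + 4·3 = 42, so E = 21, V = 2E/3 = 14, F = 6 + 3 = 9.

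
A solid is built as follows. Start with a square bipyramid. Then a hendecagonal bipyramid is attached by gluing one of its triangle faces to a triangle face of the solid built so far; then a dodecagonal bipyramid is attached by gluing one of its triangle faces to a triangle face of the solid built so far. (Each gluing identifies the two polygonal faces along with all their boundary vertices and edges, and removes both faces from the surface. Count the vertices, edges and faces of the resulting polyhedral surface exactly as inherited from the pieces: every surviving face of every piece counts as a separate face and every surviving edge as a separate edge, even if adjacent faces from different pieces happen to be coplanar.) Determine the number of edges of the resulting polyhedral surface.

A square bipyramid: V=6, E=12, F=8.
Attach a hendecagonal bipyramid (V=13, E=33, F=22) along a 3-gon: merge 3 vertices and 3 edges, delete both glued faces → V=16, E=42, F=28.
Attach a dodecagonal bipyramid (V=14, E=36, F=24) along a 3-gon: merge 3 vertices and 3 edges, delete both glued faces → V=27, E=75, F=50.
Check: V − E + F = 27 − 75 + 50 = 2.

75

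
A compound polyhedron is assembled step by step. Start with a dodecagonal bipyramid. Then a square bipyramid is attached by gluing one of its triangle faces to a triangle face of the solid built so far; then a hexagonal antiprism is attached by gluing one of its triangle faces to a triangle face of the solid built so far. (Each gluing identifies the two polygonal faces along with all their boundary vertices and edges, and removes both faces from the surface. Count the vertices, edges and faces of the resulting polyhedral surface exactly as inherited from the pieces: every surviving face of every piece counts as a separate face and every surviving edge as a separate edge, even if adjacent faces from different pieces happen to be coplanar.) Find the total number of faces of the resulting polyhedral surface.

42

A dodecagonal bipyramid: V=14, E=36, F=24.
Attach a square bipyramid (V=6, E=12, F=8) along a 3-gon: merge 3 vertices and 3 edges, delete both glued faces → V=17, E=45, F=30.
Attach a hexagonal antiprism (V=12, E=24, F=14) along a 3-gon: merge 3 vertices and 3 edges, delete both glued faces → V=26, E=66, F=42.
Check: V − E + F = 26 − 66 + 42 = 2.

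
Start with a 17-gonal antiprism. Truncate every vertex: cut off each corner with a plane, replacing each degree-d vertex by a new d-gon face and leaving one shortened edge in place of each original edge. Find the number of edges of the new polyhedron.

The base solid has V = 34, E = 68, F = 36.
Truncation replaces each original edge-end by a new vertex, so V′ = 2E = 136.
Each original edge survives, and each old vertex of degree d contributes d new edges; summing degrees gives Σd = 2E, so E′ = E + 2E = 3E = 204.
Each original face survives and each original vertex becomes one new face: F′ = F + V = 70.

204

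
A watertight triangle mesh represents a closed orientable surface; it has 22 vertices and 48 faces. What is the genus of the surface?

Every face is a triangle, so 2E = 3·48 = 144, giving E = 72.
χ = V − E + F = 22 − 72 + 48 = -2.
For a closed orientable surface χ = 2 − 2g, so g = (2 − (-2))/2 = 2.

2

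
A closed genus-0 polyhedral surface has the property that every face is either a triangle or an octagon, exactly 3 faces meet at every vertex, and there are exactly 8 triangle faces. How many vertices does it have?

Let x be the number of octagons; then F = 8 + x.
Edge–face incidences: 2E = 3·8 + 8·x = 24 + 8x.
Every vertex has degree 3, so 3V = 2E.
Euler: V − E + F = 2 ⇒ (2E)/3 − E + (8 + x) = 2.
Multiply by 6: 2·(2E) − 3·(2E) + 6·(8 + x) = 12, i.e. 48 + 6x − (24 + 8x) = 12.
Collecting terms: −2x + 24 = 12, so −2x = −12, so x = 6.
Then 2E = 24 + 8·6 = 72, so E = 36, V = 2E/3 = 24, F = 8 + 6 = 14.

24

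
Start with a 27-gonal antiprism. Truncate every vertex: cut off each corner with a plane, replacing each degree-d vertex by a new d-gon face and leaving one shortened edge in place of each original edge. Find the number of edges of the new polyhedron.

324

The base solid has V = 54, E = 108, F = 56.
Truncation replaces each original edge-end by a new vertex, so V′ = 2E = 216.
Each original edge survives, and each old vertex of degree d contributes d new edges; summing degrees gives Σd = 2E, so E′ = E + 2E = 3E = 324.
Each original face survives and each original vertex becomes one new face: F′ = F + V = 110.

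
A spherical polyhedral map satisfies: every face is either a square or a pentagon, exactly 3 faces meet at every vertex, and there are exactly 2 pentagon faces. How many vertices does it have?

10

Let x be the number of squares; then F = 2 + x.
Edge–face incidences: 2E = 5·2 + 4·x = 10 + 4x.
Every vertex has degree 3, so 3V = 2E.
Euler: V − E + F = 2 ⇒ (2E)/3 − E + (2 + x) = 2.
Multiply by 6: 2·(2E) − 3·(2E) + 6·(2 + x) = 12, i.e. 12 + 6x − (10 + 4x) = 12.
Collecting terms: 2x + 2 = 12, so 2x = 10, so x = 5.
Then 2E = 10 + 4·5 = 30, so E = 15, V = 2E/3 = 10, F = 2 + 5 = 7.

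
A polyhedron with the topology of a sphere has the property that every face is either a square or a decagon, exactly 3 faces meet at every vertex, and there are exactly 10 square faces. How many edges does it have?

Let x be the number of decagons; then F = 10 + x.
Edge–face incidences: 2E = 4·10 + 10·x = 40 + 10x.
Every vertex has degree 3, so 3V = 2E.
Euler: V − E + F = 2 ⇒ (2E)/3 − E + (10 + x) = 2.
Multiply by 6: 2·(2E) − 3·(2E) + 6·(10 + x) = 12, i.e. 60 + 6x − (40 + 10x) = 12.
Collecting terms: −4x + 20 = 12, so −4x = −8, so x = 2.
Then 2E = 40 + 10·2 = 60, so E = 30, V = 2E/3 = 20, F = 10 + 2 = 12.

30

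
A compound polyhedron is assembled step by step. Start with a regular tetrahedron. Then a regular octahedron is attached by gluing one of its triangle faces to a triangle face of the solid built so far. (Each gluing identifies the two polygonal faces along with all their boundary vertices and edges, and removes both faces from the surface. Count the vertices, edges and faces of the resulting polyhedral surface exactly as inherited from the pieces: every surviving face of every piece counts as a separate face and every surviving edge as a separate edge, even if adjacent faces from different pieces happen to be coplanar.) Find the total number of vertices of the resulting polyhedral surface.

7

A regular tetrahedron: V=4, E=6, F=4.
Attach a regular octahedron (V=6, E=12, F=8) along a 3-gon: merge 3 vertices and 3 edges, delete both glued faces → V=7, E=15, F=10.
Check: V − E + F = 7 − 15 + 10 = 2.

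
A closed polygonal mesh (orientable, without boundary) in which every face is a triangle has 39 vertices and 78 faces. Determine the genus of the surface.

1

Every face is a triangle, so 2E = 3·78 = 234, giving E = 117.
χ = V − E + F = 39 − 117 + 78 = 0.
For a closed orientable surface χ = 2 − 2g, so g = (2 − (0))/2 = 1.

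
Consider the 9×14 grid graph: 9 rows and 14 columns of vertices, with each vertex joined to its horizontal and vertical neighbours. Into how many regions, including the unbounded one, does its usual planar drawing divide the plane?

The grid has V = 9·14 = 126 vertices and E = 9·13 + 14·8 = 229 edges.
F = 2 − V + E = 2 − 126 + 229 = 105.

105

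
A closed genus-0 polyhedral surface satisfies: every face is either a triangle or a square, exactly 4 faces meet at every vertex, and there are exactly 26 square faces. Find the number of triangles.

8

Let x be the number of triangles; then F = 26 + x.
Edge–face incidences: 2E = 4·26 + 3·x = 104 + 3x.
Every vertex has degree 4, so 4V = 2E.
Euler: V − E + F = 2 ⇒ (2E)/4 − E + (26 + x) = 2.
Multiply by 8: 2·(2E) − 4·(2E) + 8·(26 + x) = 16, i.e. 208 + 8x − 2·(104 + 3x) = 16.
Collecting terms: 2x = 16, so x = 8.
Then 2E = 104 + 3·8 = 128, so E = 64, V = 2E/4 = 32, F = 26 + 8 = 34.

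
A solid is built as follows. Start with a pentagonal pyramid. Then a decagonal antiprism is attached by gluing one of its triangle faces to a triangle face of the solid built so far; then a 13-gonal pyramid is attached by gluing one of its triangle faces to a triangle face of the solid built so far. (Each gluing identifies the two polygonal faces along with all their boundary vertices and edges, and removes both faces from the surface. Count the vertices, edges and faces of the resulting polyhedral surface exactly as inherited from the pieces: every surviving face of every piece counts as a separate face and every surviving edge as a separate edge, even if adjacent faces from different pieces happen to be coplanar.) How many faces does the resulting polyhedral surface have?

A pentagonal pyramid: V=6, E=10, F=6.
Attach a decagonal antiprism (V=20, E=40, F=22) along a 3-gon: merge 3 vertices and 3 edges, delete both glued faces → V=23, E=47, F=26.
Attach a 13-gonal pyramid (V=14, E=26, F=14) along a 3-gon: merge 3 vertices and 3 edges, delete both glued faces → V=34, E=70, F=38.
Check: V − E + F = 34 − 70 + 38 = 2.

38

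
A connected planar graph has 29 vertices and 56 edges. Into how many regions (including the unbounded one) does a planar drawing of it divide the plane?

Euler's formula for a connected plane graph: V − E + F = 2, so F = 2 − 29 + 56 = 29.

29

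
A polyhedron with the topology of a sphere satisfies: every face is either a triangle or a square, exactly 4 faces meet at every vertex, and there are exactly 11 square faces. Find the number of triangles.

Let x be the number of triangles; then F = 11 + x.
Edge–face incidences: 2E = 4·11 + 3·x = 44 + 3x.
Every vertex has degree 4, so 4V = 2E.
Euler: V − E + F = 2 ⇒ (2E)/4 − E + (11 + x) = 2.
Multiply by 8: 2·(2E) − 4·(2E) + 8·(11 + x) = 16, i.e. 88 + 8x − 2·(44 + 3x) = 16.
Collecting terms: 2x = 16, so x = 8.
Then 2E = 44 + 3·8 = 68, so E = 34, V = 2E/4 = 17, F = 11 + 8 = 19.

8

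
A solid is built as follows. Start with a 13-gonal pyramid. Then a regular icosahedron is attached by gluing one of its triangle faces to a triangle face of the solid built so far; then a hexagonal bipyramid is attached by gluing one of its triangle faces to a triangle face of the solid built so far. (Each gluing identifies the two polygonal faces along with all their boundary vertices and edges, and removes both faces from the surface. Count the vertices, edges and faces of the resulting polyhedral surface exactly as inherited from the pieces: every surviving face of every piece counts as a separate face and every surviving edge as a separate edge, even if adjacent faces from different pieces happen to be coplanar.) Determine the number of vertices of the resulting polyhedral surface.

28

A 13-gonal pyramid: V=14, E=26, F=14.
Attach a regular icosahedron (V=12, E=30, F=20) along a 3-gon: merge 3 vertices and 3 edges, delete both glued faces → V=23, E=53, F=32.
Attach a hexagonal bipyramid (V=8, E=18, F=12) along a 3-gon: merge 3 vertices and 3 edges, delete both glued faces → V=28, E=68, F=42.
Check: V − E + F = 28 − 68 + 42 = 2.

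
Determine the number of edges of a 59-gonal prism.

A prism on an n-gon has two n-gon bases and n rectangular sides: V = 2·59 = 118, E = 3·59 = 177, F = 59 + 2 = 61.

177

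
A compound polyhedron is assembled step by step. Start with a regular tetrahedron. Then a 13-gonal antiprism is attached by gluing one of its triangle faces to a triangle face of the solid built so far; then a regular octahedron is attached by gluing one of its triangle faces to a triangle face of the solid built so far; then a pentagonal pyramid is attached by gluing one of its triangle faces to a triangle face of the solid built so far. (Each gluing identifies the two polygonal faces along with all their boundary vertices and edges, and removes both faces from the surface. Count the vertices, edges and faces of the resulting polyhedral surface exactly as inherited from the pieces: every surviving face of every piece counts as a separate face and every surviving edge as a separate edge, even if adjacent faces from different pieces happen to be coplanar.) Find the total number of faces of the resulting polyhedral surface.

A regular tetrahedron: V=4, E=6, F=4.
Attach a 13-gonal antiprism (V=26, E=52, F=28) along a 3-gon: merge 3 vertices and 3 edges, delete both glued faces → V=27, E=55, F=30.
Attach a regular octahedron (V=6, E=12, F=8) along a 3-gon: merge 3 vertices and 3 edges, delete both glued faces → V=30, E=64, F=36.
Attach a pentagonal pyramid (V=6, E=10, F=6) along a 3-gon: merge 3 vertices and 3 edges, delete both glued faces → V=33, E=71, F=40.
Check: V − E + F = 33 − 71 + 40 = 2.

40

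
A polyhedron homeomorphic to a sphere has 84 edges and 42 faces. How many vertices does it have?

44

Here V − E + F = 2.
V = 2 + E − F = 2 + 84 − 42 = 44.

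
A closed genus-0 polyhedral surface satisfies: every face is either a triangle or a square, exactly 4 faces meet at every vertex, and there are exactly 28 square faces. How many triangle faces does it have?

8

Let x be the number of triangles; then F = 28 + x.
Edge–face incidences: 2E = 4·28 + 3·x = 112 + 3x.
Every vertex has degree 4, so 4V = 2E.
Euler: V − E + F = 2 ⇒ (2E)/4 − E + (28 + x) = 2.
Multiply by 8: 2·(2E) − 4·(2E) + 8·(28 + x) = 16, i.e. 224 + 8x − 2·(112 + 3x) = 16.
Collecting terms: 2x = 16, so x = 8.
Then 2E = 112 + 3·8 = 136, so E = 68, V = 2E/4 = 34, F = 28 + 8 = 36.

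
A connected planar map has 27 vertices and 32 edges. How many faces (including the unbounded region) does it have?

7

Euler's formula for a connected plane graph: V − E + F = 2, so F = 2 − 27 + 32 = 7.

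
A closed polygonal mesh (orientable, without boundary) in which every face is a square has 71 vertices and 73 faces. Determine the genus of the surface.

2

Every face is a square, so 2E = 4·73 = 292, giving E = 146.
χ = V − E + F = 71 − 146 + 73 = -2.
For a closed orientable surface χ = 2 − 2g, so g = (2 − (-2))/2 = 2.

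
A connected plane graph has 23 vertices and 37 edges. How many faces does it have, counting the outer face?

Euler's formula for a connected plane graph: V − E + F = 2, so F = 2 − 23 + 37 = 16.

16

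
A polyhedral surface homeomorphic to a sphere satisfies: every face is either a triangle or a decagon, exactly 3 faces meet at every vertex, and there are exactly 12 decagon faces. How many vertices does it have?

Let x be the number of triangles; then F = 12 + x.
Edge–face incidences: 2E = 10·12 + 3·x = 120 + 3x.
Every vertex has degree 3, so 3V = 2E.
Euler: V − E + F = 2 ⇒ (2E)/3 − E + (12 + x) = 2.
Multiply by 6: 2·(2E) − 3·(2E) + 6·(12 + x) = 12, i.e. 72 + 6x − (120 + 3x) = 12.
Collecting terms: 3x − 48 = 12, so 3x = 60, so x = 20.
Then 2E = 120 + 3·20 = 180, so E = 90, V = 2E/3 = 60, F = 12 + 20 = 32.

60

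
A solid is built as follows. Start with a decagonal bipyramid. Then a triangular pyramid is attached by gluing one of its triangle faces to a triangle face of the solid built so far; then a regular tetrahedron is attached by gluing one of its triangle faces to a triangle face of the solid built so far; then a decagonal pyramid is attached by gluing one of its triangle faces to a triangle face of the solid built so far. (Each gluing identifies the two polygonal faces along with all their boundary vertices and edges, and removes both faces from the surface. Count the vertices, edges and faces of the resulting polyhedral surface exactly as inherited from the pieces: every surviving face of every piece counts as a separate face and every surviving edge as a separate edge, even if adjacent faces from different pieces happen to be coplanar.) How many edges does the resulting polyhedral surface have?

A decagonal bipyramid: V=12, E=30, F=20.
Attach a triangular pyramid (V=4, E=6, F=4) along a 3-gon: merge 3 vertices and 3 edges, delete both glued faces → V=13, E=33, F=22.
Attach a regular tetrahedron (V=4, E=6, F=4) along a 3-gon: merge 3 vertices and 3 edges, delete both glued faces → V=14, E=36, F=24.
Attach a decagonal pyramid (V=11, E=20, F=11) along a 3-gon: merge 3 vertices and 3 edges, delete both glued faces → V=22, E=53, F=33.
Check: V − E + F = 22 − 53 + 33 = 2.

53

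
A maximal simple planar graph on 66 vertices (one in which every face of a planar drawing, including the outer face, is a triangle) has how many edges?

192

In a plane triangulation 3F = 2E and V − E + F = 2, so E = 3V − 6 = 3·66 − 6 = 192.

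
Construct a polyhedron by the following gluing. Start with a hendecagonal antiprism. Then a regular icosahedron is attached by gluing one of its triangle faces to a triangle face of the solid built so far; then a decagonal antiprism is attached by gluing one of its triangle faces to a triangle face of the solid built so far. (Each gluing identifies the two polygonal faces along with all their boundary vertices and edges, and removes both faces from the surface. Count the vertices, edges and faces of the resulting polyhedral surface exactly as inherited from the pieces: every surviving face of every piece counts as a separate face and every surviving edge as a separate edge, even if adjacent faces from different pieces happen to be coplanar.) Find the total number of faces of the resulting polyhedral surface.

62

A hendecagonal antiprism: V=22, E=44, F=24.
Attach a regular icosahedron (V=12, E=30, F=20) along a 3-gon: merge 3 vertices and 3 edges, delete both glued faces → V=31, E=71, F=42.
Attach a decagonal antiprism (V=20, E=40, F=22) along a 3-gon: merge 3 vertices and 3 edges, delete both glued faces → V=48, E=108, F=62.
Check: V − E + F = 48 − 108 + 62 = 2.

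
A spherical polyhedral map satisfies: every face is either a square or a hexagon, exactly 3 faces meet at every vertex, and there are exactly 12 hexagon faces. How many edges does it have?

48

Let x be the number of squares; then F = 12 + x.
Edge–face incidences: 2E = 6·12 + 4·x = 72 + 4x.
Every vertex has degree 3, so 3V = 2E.
Euler: V − E + F = 2 ⇒ (2E)/3 − E + (12 + x) = 2.
Multiply by 6: 2·(2E) − 3·(2E) + 6·(12 + x) = 12, i.e. 72 + 6x − (72 + 4x) = 12.
Collecting terms: 2x = 12, so x = 6.
Then 2E = 72 + 4·6 = 96, so E = 48, V = 2E/3 = 32, F = 12 + 6 = 18.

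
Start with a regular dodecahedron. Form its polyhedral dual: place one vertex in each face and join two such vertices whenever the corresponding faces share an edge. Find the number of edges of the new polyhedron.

30

The base solid has V = 20, E = 30, F = 12.
The dual swaps V and F and preserves E: V′ = F = 12, E′ = E = 30, F′ = V = 20.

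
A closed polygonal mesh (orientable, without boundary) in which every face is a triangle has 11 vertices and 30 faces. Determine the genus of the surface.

Every face is a triangle, so 2E = 3·30 = 90, giving E = 45.
χ = V − E + F = 11 − 45 + 30 = -4.
For a closed orientable surface χ = 2 − 2g, so g = (2 − (-4))/2 = 3.

3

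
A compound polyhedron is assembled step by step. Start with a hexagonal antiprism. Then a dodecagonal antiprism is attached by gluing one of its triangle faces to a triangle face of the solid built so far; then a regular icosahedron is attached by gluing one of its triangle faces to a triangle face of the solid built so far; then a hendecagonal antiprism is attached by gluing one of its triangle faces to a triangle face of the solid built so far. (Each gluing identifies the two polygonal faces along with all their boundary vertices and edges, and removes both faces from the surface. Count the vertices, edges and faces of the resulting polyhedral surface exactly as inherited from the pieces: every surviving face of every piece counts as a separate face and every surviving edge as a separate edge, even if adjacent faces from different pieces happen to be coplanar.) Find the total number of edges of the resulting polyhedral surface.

A hexagonal antiprism: V=12, E=24, F=14.
Attach a dodecagonal antiprism (V=24, E=48, F=26) along a 3-gon: merge 3 vertices and 3 edges, delete both glued faces → V=33, E=69, F=38.
Attach a regular icosahedron (V=12, E=30, F=20) along a 3-gon: merge 3 vertices and 3 edges, delete both glued faces → V=42, E=96, F=56.
Attach a hendecagonal antiprism (V=22, E=44, F=24) along a 3-gon: merge 3 vertices and 3 edges, delete both glued faces → V=61, E=137, F=78.
Check: V − E + F = 61 − 137 + 78 = 2.

137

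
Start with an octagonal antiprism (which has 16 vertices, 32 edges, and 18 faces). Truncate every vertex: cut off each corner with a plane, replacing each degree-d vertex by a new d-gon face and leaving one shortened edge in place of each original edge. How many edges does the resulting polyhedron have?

96

Truncation replaces each original edge-end by a new vertex, so V′ = 2E = 64.
Each original edge survives, and each old vertex of degree d contributes d new edges; summing degrees gives Σd = 2E, so E′ = E + 2E = 3E = 96.
Each original face survives and each original vertex becomes one new face: F′ = F + V = 34.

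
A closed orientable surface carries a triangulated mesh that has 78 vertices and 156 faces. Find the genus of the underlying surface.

1

Every face is a triangle, so 2E = 3·156 = 468, giving E = 234.
χ = V − E + F = 78 − 234 + 156 = 0.
For a closed orientable surface χ = 2 − 2g, so g = (2 − (0))/2 = 1.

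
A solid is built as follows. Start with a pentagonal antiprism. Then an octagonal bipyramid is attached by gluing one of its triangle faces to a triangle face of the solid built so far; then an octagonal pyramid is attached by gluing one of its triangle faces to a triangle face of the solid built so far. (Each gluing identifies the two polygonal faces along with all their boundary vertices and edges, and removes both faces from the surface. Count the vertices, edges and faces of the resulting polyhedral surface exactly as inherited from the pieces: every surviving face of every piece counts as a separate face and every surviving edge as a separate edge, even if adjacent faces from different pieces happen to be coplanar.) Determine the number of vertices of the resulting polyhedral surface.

23

A pentagonal antiprism: V=10, E=20, F=12.
Attach an octagonal bipyramid (V=10, E=24, F=16) along a 3-gon: merge 3 vertices and 3 edges, delete both glued faces → V=17, E=41, F=26.
Attach an octagonal pyramid (V=9, E=16, F=9) along a 3-gon: merge 3 vertices and 3 edges, delete both glued faces → V=23, E=54, F=33.
Check: V − E + F = 23 − 54 + 33 = 2.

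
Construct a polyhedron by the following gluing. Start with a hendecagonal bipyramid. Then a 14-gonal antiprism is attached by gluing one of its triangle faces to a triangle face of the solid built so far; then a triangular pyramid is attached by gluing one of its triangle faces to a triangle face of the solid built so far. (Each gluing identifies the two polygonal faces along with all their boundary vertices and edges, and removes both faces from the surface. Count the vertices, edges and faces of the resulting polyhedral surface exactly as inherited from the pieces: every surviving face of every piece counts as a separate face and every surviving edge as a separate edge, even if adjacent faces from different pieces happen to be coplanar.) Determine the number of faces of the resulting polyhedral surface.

52

A hendecagonal bipyramid: V=13, E=33, F=22.
Attach a 14-gonal antiprism (V=28, E=56, F=30) along a 3-gon: merge 3 vertices and 3 edges, delete both glued faces → V=38, E=86, F=50.
Attach a triangular pyramid (V=4, E=6, F=4) along a 3-gon: merge 3 vertices and 3 edges, delete both glued faces → V=39, E=89, F=52.
Check: V − E + F = 39 − 89 + 52 = 2.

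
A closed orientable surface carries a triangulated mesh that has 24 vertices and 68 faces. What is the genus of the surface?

Every face is a triangle, so 2E = 3·68 = 204, giving E = 102.
χ = V − E + F = 24 − 102 + 68 = -10.
For a closed orientable surface χ = 2 − 2g, so g = (2 − (-10))/2 = 6.

6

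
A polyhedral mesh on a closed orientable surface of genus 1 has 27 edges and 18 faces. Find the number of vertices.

For a closed orientable surface of genus 1, χ = 2 − 2·1 = 0.
V = 0 + E − F = 0 + 27 − 18 = 9.

9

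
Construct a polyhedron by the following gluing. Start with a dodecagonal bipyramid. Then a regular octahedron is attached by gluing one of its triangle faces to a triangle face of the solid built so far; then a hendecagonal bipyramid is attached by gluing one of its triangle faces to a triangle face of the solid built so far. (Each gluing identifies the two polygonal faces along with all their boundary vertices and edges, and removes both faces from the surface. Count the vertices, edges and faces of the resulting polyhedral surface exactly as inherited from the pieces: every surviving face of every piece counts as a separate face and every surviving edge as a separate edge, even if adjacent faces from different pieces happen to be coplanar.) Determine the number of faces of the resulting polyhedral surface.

A dodecagonal bipyramid: V=14, E=36, F=24.
Attach a regular octahedron (V=6, E=12, F=8) along a 3-gon: merge 3 vertices and 3 edges, delete both glued faces → V=17, E=45, F=30.
Attach a hendecagonal bipyramid (V=13, E=33, F=22) along a 3-gon: merge 3 vertices and 3 edges, delete both glued faces → V=27, E=75, F=50.
Check: V − E + F = 27 − 75 + 50 = 2.

50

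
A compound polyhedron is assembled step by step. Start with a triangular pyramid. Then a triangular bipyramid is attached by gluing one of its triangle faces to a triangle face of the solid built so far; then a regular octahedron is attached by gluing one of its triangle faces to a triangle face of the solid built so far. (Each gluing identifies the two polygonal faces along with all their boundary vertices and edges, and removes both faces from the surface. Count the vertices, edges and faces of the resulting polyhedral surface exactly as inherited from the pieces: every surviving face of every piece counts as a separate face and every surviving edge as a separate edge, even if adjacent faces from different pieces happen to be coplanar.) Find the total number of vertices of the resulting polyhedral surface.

9

A triangular pyramid: V=4, E=6, F=4.
Attach a triangular bipyramid (V=5, E=9, F=6) along a 3-gon: merge 3 vertices and 3 edges, delete both glued faces → V=6, E=12, F=8.
Attach a regular octahedron (V=6, E=12, F=8) along a 3-gon: merge 3 vertices and 3 edges, delete both glued faces → V=9, E=21, F=14.
Check: V − E + F = 9 − 21 + 14 = 2.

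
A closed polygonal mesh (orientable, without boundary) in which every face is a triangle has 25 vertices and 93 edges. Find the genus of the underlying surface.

Every face is a triangle and each edge borders two faces, so 3F = 2·93, giving F = 62.
χ = V − E + F = 25 − 93 + 62 = -6.
For a closed orientable surface χ = 2 − 2g, so g = (2 − (-6))/2 = 4.

4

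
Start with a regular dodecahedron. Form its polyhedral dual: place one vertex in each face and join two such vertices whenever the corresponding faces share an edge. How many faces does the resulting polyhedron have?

20

The base solid has V = 20, E = 30, F = 12.
The dual swaps V and F and preserves E: V′ = F = 12, E′ = E = 30, F′ = V = 20.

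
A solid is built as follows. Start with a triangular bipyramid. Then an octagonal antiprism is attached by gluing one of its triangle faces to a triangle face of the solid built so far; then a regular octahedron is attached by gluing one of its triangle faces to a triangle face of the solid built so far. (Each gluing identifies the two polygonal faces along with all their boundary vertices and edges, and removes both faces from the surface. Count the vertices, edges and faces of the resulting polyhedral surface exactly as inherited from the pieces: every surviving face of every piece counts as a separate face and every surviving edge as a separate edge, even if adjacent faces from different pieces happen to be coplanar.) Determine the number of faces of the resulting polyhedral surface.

A triangular bipyramid: V=5, E=9, F=6.
Attach an octagonal antiprism (V=16, E=32, F=18) along a 3-gon: merge 3 vertices and 3 edges, delete both glued faces → V=18, E=38, F=22.
Attach a regular octahedron (V=6, E=12, F=8) along a 3-gon: merge 3 vertices and 3 edges, delete both glued faces → V=21, E=47, F=28.
Check: V − E + F = 21 − 47 + 28 = 2.

28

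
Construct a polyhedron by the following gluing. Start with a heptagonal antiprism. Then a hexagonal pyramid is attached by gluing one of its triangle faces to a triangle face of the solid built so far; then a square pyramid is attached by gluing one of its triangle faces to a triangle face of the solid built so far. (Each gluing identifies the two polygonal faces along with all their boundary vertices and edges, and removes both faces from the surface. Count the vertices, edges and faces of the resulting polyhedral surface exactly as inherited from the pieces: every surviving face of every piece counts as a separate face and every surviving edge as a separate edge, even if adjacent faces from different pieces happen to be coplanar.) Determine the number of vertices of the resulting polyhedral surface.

A heptagonal antiprism: V=14, E=28, F=16.
Attach a hexagonal pyramid (V=7, E=12, F=7) along a 3-gon: merge 3 vertices and 3 edges, delete both glued faces → V=18, E=37, F=21.
Attach a square pyramid (V=5, E=8, F=5) along a 3-gon: merge 3 vertices and 3 edges, delete both glued faces → V=20, E=42, F=24.
Check: V − E + F = 20 − 42 + 24 = 2.

20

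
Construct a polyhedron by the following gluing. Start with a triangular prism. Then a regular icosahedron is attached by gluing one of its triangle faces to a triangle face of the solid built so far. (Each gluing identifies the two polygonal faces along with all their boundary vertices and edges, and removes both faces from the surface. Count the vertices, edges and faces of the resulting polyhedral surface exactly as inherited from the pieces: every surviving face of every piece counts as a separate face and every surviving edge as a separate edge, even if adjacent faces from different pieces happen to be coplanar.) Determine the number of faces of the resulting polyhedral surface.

23

A triangular prism: V=6, E=9, F=5.
Attach a regular icosahedron (V=12, E=30, F=20) along a 3-gon: merge 3 vertices and 3 edges, delete both glued faces → V=15, E=36, F=23.
Check: V − E + F = 15 − 36 + 23 = 2.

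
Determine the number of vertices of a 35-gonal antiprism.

70

An antiprism on an n-gon has two n-gon caps and 2n triangles: V = 2·35 = 70, E = 4·35 = 140, F = 2·35 + 2 = 72.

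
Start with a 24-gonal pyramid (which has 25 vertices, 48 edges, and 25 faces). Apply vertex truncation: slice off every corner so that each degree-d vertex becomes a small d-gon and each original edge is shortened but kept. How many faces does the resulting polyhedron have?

Truncation replaces each original edge-end by a new vertex, so V′ = 2E = 96.
Each original edge survives, and each old vertex of degree d contributes d new edges; summing degrees gives Σd = 2E, so E′ = E + 2E = 3E = 144.
Each original face survives and each original vertex becomes one new face: F′ = F + V = 50.

50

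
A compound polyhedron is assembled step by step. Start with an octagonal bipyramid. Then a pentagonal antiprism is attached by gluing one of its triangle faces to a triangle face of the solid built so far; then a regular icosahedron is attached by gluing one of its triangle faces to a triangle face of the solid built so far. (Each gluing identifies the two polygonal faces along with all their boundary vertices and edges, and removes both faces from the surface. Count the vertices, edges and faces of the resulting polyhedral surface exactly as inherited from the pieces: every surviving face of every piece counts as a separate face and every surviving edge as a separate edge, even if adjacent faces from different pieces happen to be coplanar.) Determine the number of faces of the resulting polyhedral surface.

44

An octagonal bipyramid: V=10, E=24, F=16.
Attach a pentagonal antiprism (V=10, E=20, F=12) along a 3-gon: merge 3 vertices and 3 edges, delete both glued faces → V=17, E=41, F=26.
Attach a regular icosahedron (V=12, E=30, F=20) along a 3-gon: merge 3 vertices and 3 edges, delete both glued faces → V=26, E=68, F=44.
Check: V − E + F = 26 − 68 + 44 = 2.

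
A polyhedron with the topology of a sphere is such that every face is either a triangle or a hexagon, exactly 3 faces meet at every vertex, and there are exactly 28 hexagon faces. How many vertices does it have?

60

Let x be the number of triangles; then F = 28 + x.
Edge–face incidences: 2E = 6·28 + 3·x = 168 + 3x.
Every vertex has degree 3, so 3V = 2E.
Euler: V − E + F = 2 ⇒ (2E)/3 − E + (28 + x) = 2.
Multiply by 6: 2·(2E) − 3·(2E) + 6·(28 + x) = 12, i.e. 168 + 6x − (168 + 3x) = 12.
Collecting terms: 3x = 12, so x = 4.
Then 2E = 168 + 3·4 = 180, so E = 90, V = 2E/3 = 60, F = 28 + 4 = 32.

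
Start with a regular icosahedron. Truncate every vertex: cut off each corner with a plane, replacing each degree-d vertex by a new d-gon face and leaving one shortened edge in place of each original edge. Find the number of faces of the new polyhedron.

32

The base solid has V = 12, E = 30, F = 20.
Truncation replaces each original edge-end by a new vertex, so V′ = 2E = 60.
Each original edge survives, and each old vertex of degree d contributes d new edges; summing degrees gives Σd = 2E, so E′ = E + 2E = 3E = 90.
Each original face survives and each original vertex becomes one new face: F′ = F + V = 32.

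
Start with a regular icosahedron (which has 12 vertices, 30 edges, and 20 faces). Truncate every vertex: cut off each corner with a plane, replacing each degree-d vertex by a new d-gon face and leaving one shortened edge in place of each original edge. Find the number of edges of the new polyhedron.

90

Truncation replaces each original edge-end by a new vertex, so V′ = 2E = 60.
Each original edge survives, and each old vertex of degree d contributes d new edges; summing degrees gives Σd = 2E, so E′ = E + 2E = 3E = 90.
Each original face survives and each original vertex becomes one new face: F′ = F + V = 32.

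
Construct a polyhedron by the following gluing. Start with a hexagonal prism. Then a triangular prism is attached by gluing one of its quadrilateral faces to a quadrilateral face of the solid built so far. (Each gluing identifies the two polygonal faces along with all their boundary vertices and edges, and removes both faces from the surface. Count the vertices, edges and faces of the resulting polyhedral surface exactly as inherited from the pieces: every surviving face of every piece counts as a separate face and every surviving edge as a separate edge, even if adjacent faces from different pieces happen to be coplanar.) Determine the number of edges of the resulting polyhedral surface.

23

A hexagonal prism: V=12, E=18, F=8.
Attach a triangular prism (V=6, E=9, F=5) along a 4-gon: merge 4 vertices and 4 edges, delete both glued faces → V=14, E=23, F=11.
Check: V − E + F = 14 − 23 + 11 = 2.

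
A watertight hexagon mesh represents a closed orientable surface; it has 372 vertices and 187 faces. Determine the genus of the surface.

Every face is a hexagon, so 2E = 6·187 = 1122, giving E = 561.
χ = V − E + F = 372 − 561 + 187 = -2.
For a closed orientable surface χ = 2 − 2g, so g = (2 − (-2))/2 = 2.

2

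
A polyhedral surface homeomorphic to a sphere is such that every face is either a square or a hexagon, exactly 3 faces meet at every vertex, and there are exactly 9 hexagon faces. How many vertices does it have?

26

Let x be the number of squares; then F = 9 + x.
Edge–face incidences: 2E = 6·9 + 4·x = 54 + 4x.
Every vertex has degree 3, so 3V = 2E.
Euler: V − E + F = 2 ⇒ (2E)/3 − E + (9 + x) = 2.
Multiply by 6: 2·(2E) − 3·(2E) + 6·(9 + x) = 12, i.e. 54 + 6x − (54 + 4x) = 12.
Collecting terms: 2x = 12, so x = 6.
Then 2E = 54 + 4·6 = 78, so E = 39, V = 2E/3 = 26, F = 9 + 6 = 15.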